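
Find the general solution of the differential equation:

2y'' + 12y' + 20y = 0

Characteristic equation: 2r² + 12r + 20 = 0
Divide by 2: r² + 6r + 10 = 0
Roots: r = -3 ± i (complex conjugates)
General solution: y = e^(-3x)(C₁cos(x) + C₂sin(x))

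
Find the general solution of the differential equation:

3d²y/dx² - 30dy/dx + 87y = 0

Characteristic equation: 3r² - 30r + 87 = 0
Divide by 3: r² - 10r + 29 = 0
Roots: r = 5 ± 2i (complex conjugates)
General solution: y = e^(5x)(C₁cos(2x) + C₂sin(2x))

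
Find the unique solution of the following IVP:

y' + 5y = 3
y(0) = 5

General solution: y = 3/5 + Ce^(-5x)
Applying y(0) = 5: C = 5 - 3/5 = 22/5
Particular solution: y = 3/5 + (22/5)e^(-5x)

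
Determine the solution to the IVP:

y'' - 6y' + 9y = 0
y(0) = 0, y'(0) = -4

General solution: y = (C₁ + C₂x)e^(3x)
Repeated root r = 3
Applying ICs: C₁ = 0, C₂ = -4
Particular solution: y = -4xe^(3x)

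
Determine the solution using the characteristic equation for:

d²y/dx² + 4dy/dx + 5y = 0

Characteristic equation: r² + 4r + 5 = 0
Roots: r = -2 ± i (complex conjugates)
General solution: y = e^(-2x)(C₁cos(x) + C₂sin(x))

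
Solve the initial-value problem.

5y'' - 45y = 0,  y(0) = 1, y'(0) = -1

General solution: y = C₁e^(3x) + C₂e^(-3x)
Applying ICs: C₁ = 1/3, C₂ = 2/3
Particular solution: y = (1/3)e^(3x) + (2/3)e^(-3x)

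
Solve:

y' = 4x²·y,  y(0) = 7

General solution: y = Ce^(4x³/3)
Applying IC y(0) = 7:
Particular solution: y = 7e^(4x³/3)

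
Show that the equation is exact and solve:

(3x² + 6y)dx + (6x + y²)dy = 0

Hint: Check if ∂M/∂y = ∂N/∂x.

Verify exactness: ∂M/∂y = ∂N/∂x ✓
Find F(x,y) such that ∂F/∂x = M, ∂F/∂y = N
Solution: x³ + 6xy + y³/3 = C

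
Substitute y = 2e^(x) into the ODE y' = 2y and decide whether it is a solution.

Verification:
y = 2e^(x)
y' = 2e^(x)
But 2y = 4e^(x)
y' ≠ 2y — the derivative does not match

No, it is not a solution.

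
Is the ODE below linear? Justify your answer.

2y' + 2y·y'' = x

No. Nonlinear (y·y'' term)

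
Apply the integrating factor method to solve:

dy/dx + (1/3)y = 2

Using integrating factor method:

General solution: y = 6 + Ce^(-x/3)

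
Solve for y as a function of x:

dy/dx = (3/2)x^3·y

Separating variables and integrating:
ln|y| = 3x^4/8 + C

General solution: y = Ce^(3x^4/8)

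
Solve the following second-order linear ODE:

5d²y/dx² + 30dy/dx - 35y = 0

Characteristic equation: 5r² + 30r - 35 = 0
Divide by 5: r² + 6r - 7 = 0
Roots: r = 1, -7 (distinct real)
General solution: y = C₁e^x + C₂e^(-7x)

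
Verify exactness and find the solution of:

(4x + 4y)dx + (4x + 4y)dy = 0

Verify exactness: ∂M/∂y = ∂N/∂x ✓
Find F(x,y) such that ∂F/∂x = M, ∂F/∂y = N
Solution: 2x² + 4xy + 2y² = C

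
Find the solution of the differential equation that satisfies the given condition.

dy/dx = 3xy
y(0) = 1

General solution: y = Ce^(3x²/2)
Applying IC y(0) = 1:
Particular solution: y = e^(3x²/2)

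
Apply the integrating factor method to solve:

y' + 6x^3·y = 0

Using integrating factor method:

General solution: y = Ce^(-3x^4/2)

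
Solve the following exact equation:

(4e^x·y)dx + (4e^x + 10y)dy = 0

Verify exactness: ∂M/∂y = ∂N/∂x ✓
Find F(x,y) such that ∂F/∂x = M, ∂F/∂y = N
Solution: 4e^x·y + 5y² = C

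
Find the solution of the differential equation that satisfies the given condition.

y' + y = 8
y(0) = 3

General solution: y = 8 + Ce^(-x)
Applying y(0) = 3: C = 3 - 8 = -5
Particular solution: y = 8 - 5e^(-x)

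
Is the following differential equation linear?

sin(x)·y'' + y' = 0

Yes. Linear (y and its derivatives appear to the first power only, no products of y terms)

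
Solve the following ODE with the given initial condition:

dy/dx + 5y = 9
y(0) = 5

General solution: y = 9/5 + Ce^(-5x)
Applying y(0) = 5: C = 5 - 9/5 = 16/5
Particular solution: y = 9/5 + (16/5)e^(-5x)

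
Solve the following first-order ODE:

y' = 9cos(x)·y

Separating variables and integrating:
ln|y| = 9sin(x) + C

General solution: y = Ce^(9sin(x))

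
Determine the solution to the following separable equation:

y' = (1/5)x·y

Separating variables and integrating:
ln|y| = x^2/10 + C

General solution: y = Ce^(x^2/10)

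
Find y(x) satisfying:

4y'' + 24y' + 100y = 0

Characteristic equation: 4r² + 24r + 100 = 0
Divide by 4: r² + 6r + 25 = 0
Roots: r = -3 ± 4i (complex conjugates)
General solution: y = e^(-3x)(C₁cos(4x) + C₂sin(4x))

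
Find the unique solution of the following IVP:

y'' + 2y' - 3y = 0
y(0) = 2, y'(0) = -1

General solution: y = C₁e^x + C₂e^(-3x)
Applying ICs: C₁ = 5/4, C₂ = 3/4
Particular solution: y = (5/4)e^x + (3/4)e^(-3x)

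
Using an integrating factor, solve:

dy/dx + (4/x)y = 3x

Using integrating factor method:

General solution: y = (1/2)x^2 + Cx^(-4)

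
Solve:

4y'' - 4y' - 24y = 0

Characteristic equation: 4r² - 4r - 24 = 0
Divide by 4: r² - r - 6 = 0
Roots: r = 3, -2 (distinct real)
General solution: y = C₁e^(3x) + C₂e^(-2x)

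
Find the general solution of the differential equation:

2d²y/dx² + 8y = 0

Characteristic equation: 2r² + 8 = 0
Divide by 2: r² + 4 = 0
Roots: r = ±2i (complex conjugates)
General solution: y = C₁cos(2x) + C₂sin(2x)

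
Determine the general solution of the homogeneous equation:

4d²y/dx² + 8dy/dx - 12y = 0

Characteristic equation: 4r² + 8r - 12 = 0
Divide by 4: r² + 2r - 3 = 0
Roots: r = 1, -3 (distinct real)
General solution: y = C₁e^x + C₂e^(-3x)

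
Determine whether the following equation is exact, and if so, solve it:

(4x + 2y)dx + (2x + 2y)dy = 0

Verify exactness: ∂M/∂y = ∂N/∂x ✓
Find F(x,y) such that ∂F/∂x = M, ∂F/∂y = N
Solution: 2x² + 2xy + y² = C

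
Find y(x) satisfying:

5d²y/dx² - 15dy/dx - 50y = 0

Characteristic equation: 5r² - 15r - 50 = 0
Divide by 5: r² - 3r - 10 = 0
Roots: r = 5, -2 (distinct real)
General solution: y = C₁e^(5x) + C₂e^(-2x)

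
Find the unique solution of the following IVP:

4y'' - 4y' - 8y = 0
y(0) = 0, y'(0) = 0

General solution: y = C₁e^(2x) + C₂e^(-x)
Applying ICs: C₁ = 0, C₂ = 0
Particular solution: y = 0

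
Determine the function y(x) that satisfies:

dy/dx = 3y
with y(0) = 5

General solution: y = Ce^(3x)
Applying IC y(0) = 5:
Particular solution: y = 5e^(3x)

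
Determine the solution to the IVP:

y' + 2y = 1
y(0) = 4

General solution: y = 1/2 + Ce^(-2x)
Applying y(0) = 4: C = 4 - 1/2 = 7/2
Particular solution: y = 1/2 + (7/2)e^(-2x)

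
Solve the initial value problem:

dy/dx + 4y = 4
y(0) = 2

General solution: y = 1 + Ce^(-4x)
Applying y(0) = 2: C = 2 - 1 = 1
Particular solution: y = 1 + e^(-4x)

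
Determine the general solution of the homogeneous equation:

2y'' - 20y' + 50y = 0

Characteristic equation: 2r² - 20r + 50 = 0
Divide by 2: r² - 10r + 25 = 0
Factored: (r - 5)² = 0
Repeated root: r = 5
General solution: y = (C₁ + C₂x)e^(5x)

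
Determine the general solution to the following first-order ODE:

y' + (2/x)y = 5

Using integrating factor method:

General solution: y = (5/3)x + Cx^(-2)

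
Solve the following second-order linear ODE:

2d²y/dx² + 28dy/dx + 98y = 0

Characteristic equation: 2r² + 28r + 98 = 0
Divide by 2: r² + 14r + 49 = 0
Factored: (r + 7)² = 0
Repeated root: r = -7
General solution: y = (C₁ + C₂x)e^(-7x)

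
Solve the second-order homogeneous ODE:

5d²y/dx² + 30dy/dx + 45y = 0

Characteristic equation: 5r² + 30r + 45 = 0
Divide by 5: r² + 6r + 9 = 0
Factored: (r + 3)² = 0
Repeated root: r = -3
General solution: y = (C₁ + C₂x)e^(-3x)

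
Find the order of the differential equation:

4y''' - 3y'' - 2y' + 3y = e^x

The order is 3 (highest derivative is of order 3).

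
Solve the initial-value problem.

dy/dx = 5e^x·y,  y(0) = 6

General solution: y = Ce^(5e^x)
Applying IC y(0) = 6:
Particular solution: y = 6e^(5(e^x - 1))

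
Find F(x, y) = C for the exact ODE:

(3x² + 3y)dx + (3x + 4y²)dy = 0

Verify exactness: ∂M/∂y = ∂N/∂x ✓
Find F(x,y) such that ∂F/∂x = M, ∂F/∂y = N
Solution: x³ + 3xy + 4y³/3 = C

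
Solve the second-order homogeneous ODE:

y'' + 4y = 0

Characteristic equation: r² + 4 = 0
Roots: r = ±2i (complex conjugates)
General solution: y = C₁cos(2x) + C₂sin(2x)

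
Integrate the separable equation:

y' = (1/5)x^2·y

Separating variables and integrating:
ln|y| = x^3/15 + C

General solution: y = Ce^(x^3/15)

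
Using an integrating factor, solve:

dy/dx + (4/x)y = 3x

Using integrating factor method:

General solution: y = (1/2)x^2 + Cx^(-4)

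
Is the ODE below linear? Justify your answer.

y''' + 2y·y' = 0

No. Nonlinear (product y·y')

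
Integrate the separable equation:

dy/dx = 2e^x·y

Separating variables and integrating:
ln|y| = 2e^x + C

General solution: y = Ce^(2e^x)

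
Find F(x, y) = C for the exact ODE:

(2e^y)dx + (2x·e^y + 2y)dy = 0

Verify exactness: ∂M/∂y = ∂N/∂x ✓
Find F(x,y) such that ∂F/∂x = M, ∂F/∂y = N
Solution: 2x·e^y + y² = C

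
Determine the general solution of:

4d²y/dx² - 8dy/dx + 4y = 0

Characteristic equation: 4r² - 8r + 4 = 0
Divide by 4: r² - 2r + 1 = 0
Factored: (r - 1)² = 0
Repeated root: r = 1
General solution: y = (C₁ + C₂x)e^x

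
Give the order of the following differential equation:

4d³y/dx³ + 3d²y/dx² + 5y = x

The order is 3 (highest derivative is of order 3).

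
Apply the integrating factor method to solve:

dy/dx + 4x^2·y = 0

Using integrating factor method:

General solution: y = Ce^(-4x^3/3)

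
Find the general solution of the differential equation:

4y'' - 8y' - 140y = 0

Characteristic equation: 4r² - 8r - 140 = 0
Divide by 4: r² - 2r - 35 = 0
Roots: r = 7, -5 (distinct real)
General solution: y = C₁e^(7x) + C₂e^(-5x)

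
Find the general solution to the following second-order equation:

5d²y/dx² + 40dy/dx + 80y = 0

Characteristic equation: 5r² + 40r + 80 = 0
Divide by 5: r² + 8r + 16 = 0
Factored: (r + 4)² = 0
Repeated root: r = -4
General solution: y = (C₁ + C₂x)e^(-4x)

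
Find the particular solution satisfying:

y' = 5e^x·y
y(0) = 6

General solution: y = Ce^(5e^x)
Applying IC y(0) = 6:
Particular solution: y = 6e^(5(e^x - 1))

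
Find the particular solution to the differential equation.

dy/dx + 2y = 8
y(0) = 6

General solution: y = 4 + Ce^(-2x)
Applying y(0) = 6: C = 6 - 4 = 2
Particular solution: y = 4 + 2e^(-2x)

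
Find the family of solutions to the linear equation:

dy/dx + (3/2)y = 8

Using integrating factor method:

General solution: y = 16/3 + Ce^(-3x/2)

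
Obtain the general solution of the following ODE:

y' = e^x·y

Separating variables and integrating:
ln|y| = e^x + C

General solution: y = Ce^(e^x)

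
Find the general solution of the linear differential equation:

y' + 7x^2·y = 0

Using integrating factor method:

General solution: y = Ce^(-7x^3/3)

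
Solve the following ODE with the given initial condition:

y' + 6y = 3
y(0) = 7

General solution: y = 1/2 + Ce^(-6x)
Applying y(0) = 7: C = 7 - 1/2 = 13/2
Particular solution: y = 1/2 + (13/2)e^(-6x)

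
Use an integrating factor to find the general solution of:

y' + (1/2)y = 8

Using integrating factor method:

General solution: y = 16 + Ce^(-x/2)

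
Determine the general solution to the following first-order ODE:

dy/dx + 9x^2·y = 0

Using integrating factor method:

General solution: y = Ce^(-3x^3)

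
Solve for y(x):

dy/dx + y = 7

Using integrating factor method:

General solution: y = 7 + Ce^(-x)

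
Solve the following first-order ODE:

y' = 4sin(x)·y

Separating variables and integrating:
ln|y| = -4cos(x) + C

General solution: y = Ce^(-4cos(x))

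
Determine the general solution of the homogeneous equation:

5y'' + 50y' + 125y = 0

Characteristic equation: 5r² + 50r + 125 = 0
Divide by 5: r² + 10r + 25 = 0
Factored: (r + 5)² = 0
Repeated root: r = -5
General solution: y = (C₁ + C₂x)e^(-5x)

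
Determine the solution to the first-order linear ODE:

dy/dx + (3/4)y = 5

Using integrating factor method:

General solution: y = 20/3 + Ce^(-3x/4)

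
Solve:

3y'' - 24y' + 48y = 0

Characteristic equation: 3r² - 24r + 48 = 0
Divide by 3: r² - 8r + 16 = 0
Factored: (r - 4)² = 0
Repeated root: r = 4
General solution: y = (C₁ + C₂x)e^(4x)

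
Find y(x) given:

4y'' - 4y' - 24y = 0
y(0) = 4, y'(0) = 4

General solution: y = C₁e^(3x) + C₂e^(-2x)
Applying ICs: C₁ = 12/5, C₂ = 8/5
Particular solution: y = (12/5)e^(3x) + (8/5)e^(-2x)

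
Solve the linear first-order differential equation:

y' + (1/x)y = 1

Using integrating factor method:

General solution: y = (1/2)x + C/x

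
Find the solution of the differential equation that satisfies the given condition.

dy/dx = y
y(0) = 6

General solution: y = Ce^x
Applying IC y(0) = 6:
Particular solution: y = 6e^x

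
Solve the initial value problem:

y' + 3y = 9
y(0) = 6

General solution: y = 3 + Ce^(-3x)
Applying y(0) = 6: C = 6 - 3 = 3
Particular solution: y = 3 + 3e^(-3x)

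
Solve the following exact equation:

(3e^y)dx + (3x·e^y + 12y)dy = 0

Verify exactness: ∂M/∂y = ∂N/∂x ✓
Find F(x,y) such that ∂F/∂x = M, ∂F/∂y = N
Solution: 3x·e^y + 6y² = C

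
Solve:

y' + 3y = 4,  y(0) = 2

General solution: y = 4/3 + Ce^(-3x)
Applying y(0) = 2: C = 2 - 4/3 = 2/3
Particular solution: y = 4/3 + (2/3)e^(-3x)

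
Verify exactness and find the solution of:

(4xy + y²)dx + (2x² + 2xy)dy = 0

Verify exactness: ∂M/∂y = ∂N/∂x ✓
Find F(x,y) such that ∂F/∂x = M, ∂F/∂y = N
Solution: 2x²y + xy² = C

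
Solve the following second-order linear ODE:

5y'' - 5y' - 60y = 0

Characteristic equation: 5r² - 5r - 60 = 0
Divide by 5: r² - r - 12 = 0
Roots: r = 4, -3 (distinct real)
General solution: y = C₁e^(4x) + C₂e^(-3x)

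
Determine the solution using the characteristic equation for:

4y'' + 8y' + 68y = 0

Characteristic equation: 4r² + 8r + 68 = 0
Divide by 4: r² + 2r + 17 = 0
Roots: r = -1 ± 4i (complex conjugates)
General solution: y = e^(-x)(C₁cos(4x) + C₂sin(4x))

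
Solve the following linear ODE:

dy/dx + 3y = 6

Using integrating factor method:

General solution: y = 2 + Ce^(-3x)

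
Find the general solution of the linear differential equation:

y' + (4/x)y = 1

Using integrating factor method:

General solution: y = (1/5)x + Cx^(-4)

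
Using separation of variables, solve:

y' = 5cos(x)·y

Separating variables and integrating:
ln|y| = 5sin(x) + C

General solution: y = Ce^(5sin(x))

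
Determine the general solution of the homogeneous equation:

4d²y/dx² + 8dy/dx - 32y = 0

Characteristic equation: 4r² + 8r - 32 = 0
Divide by 4: r² + 2r - 8 = 0
Roots: r = 2, -4 (distinct real)
General solution: y = C₁e^(2x) + C₂e^(-4x)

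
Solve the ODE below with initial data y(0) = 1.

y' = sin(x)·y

General solution: y = Ce^(-cos(x))
Applying IC y(0) = 1:
Particular solution: y = e^(1-cos(x))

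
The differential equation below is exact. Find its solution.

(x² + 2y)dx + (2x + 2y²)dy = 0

Verify exactness: ∂M/∂y = ∂N/∂x ✓
Find F(x,y) such that ∂F/∂x = M, ∂F/∂y = N
Solution: x³/3 + 2xy + 2y³/3 = C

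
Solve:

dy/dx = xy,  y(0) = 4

General solution: y = Ce^(x²/2)
Applying IC y(0) = 4:
Particular solution: y = 4e^(x²/2)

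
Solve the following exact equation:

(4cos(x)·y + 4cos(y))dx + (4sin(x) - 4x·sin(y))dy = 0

Verify exactness: ∂M/∂y = ∂N/∂x ✓
Find F(x,y) such that ∂F/∂x = M, ∂F/∂y = N
Solution: 4sin(x)·y + 4x·cos(y) = C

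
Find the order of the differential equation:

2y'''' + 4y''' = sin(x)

The order is 4 (highest derivative is of order 4).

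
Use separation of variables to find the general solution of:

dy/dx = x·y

Separating variables and integrating:
ln|y| = x^2/2 + C

General solution: y = Ce^(x^2/2)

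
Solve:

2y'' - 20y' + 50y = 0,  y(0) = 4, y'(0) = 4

General solution: y = (C₁ + C₂x)e^(5x)
Repeated root r = 5
Applying ICs: C₁ = 4, C₂ = -16
Particular solution: y = (4 - 16x)e^(5x)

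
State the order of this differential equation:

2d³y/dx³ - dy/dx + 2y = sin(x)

The order is 3 (highest derivative is of order 3).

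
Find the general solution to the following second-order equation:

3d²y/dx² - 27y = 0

Characteristic equation: 3r² - 27 = 0
Divide by 3: r² - 9 = 0
Roots: r = 3, -3 (distinct real)
General solution: y = C₁e^(3x) + C₂e^(-3x)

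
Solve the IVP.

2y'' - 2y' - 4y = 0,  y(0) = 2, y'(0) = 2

General solution: y = C₁e^(2x) + C₂e^(-x)
Applying ICs: C₁ = 4/3, C₂ = 2/3
Particular solution: y = (4/3)e^(2x) + (2/3)e^(-x)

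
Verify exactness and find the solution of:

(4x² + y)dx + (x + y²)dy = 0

Verify exactness: ∂M/∂y = ∂N/∂x ✓
Find F(x,y) such that ∂F/∂x = M, ∂F/∂y = N
Solution: 4x³/3 + xy + y³/3 = C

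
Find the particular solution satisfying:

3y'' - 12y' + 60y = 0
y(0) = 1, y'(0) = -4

General solution: y = e^(2x)(C₁cos(4x) + C₂sin(4x))
Complex roots r = 2 ± 4i
Applying ICs: C₁ = 1, C₂ = -3/2
Particular solution: y = e^(2x)(cos(4x) - (3/2)sin(4x))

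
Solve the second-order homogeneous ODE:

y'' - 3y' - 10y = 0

Characteristic equation: r² - 3r - 10 = 0
Roots: r = 5, -2 (distinct real)
General solution: y = C₁e^(5x) + C₂e^(-2x)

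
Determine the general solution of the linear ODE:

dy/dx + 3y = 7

Using integrating factor method:

General solution: y = 7/3 + Ce^(-3x)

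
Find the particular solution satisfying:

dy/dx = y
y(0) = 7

General solution: y = Ce^x
Applying IC y(0) = 7:
Particular solution: y = 7e^x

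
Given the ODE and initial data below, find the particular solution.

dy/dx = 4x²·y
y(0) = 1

General solution: y = Ce^(4x³/3)
Applying IC y(0) = 1:
Particular solution: y = e^(4x³/3)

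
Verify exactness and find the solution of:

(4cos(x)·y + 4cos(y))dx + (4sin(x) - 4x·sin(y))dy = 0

Verify exactness: ∂M/∂y = ∂N/∂x ✓
Find F(x,y) such that ∂F/∂x = M, ∂F/∂y = N
Solution: 4sin(x)·y + 4x·cos(y) = C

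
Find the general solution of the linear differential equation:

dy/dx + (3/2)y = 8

Using integrating factor method:

General solution: y = 16/3 + Ce^(-3x/2)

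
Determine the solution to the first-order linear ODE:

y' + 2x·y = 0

Using integrating factor method:

General solution: y = Ce^(-x^2)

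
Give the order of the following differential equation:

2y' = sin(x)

The order is 1 (highest derivative is of order 1).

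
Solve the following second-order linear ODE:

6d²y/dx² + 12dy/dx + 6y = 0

Characteristic equation: 6r² + 12r + 6 = 0
Divide by 6: r² + 2r + 1 = 0
Factored: (r + 1)² = 0
Repeated root: r = -1
General solution: y = (C₁ + C₂x)e^(-x)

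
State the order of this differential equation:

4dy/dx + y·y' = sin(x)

The order is 1 (highest derivative is of order 1).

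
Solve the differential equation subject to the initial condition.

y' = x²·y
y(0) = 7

General solution: y = Ce^(x³/3)
Applying IC y(0) = 7:
Particular solution: y = 7e^(x³/3)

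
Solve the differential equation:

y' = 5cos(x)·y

Separating variables and integrating:
ln|y| = 5sin(x) + C

General solution: y = Ce^(5sin(x))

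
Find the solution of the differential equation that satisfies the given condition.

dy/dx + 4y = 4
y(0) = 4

General solution: y = 1 + Ce^(-4x)
Applying y(0) = 4: C = 4 - 1 = 3
Particular solution: y = 1 + 3e^(-4x)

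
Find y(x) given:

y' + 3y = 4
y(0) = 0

General solution: y = 4/3 + Ce^(-3x)
Applying y(0) = 0: C = 0 - 4/3 = -4/3
Particular solution: y = 4/3 - (4/3)e^(-3x)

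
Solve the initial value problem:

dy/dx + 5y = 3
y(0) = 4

General solution: y = 3/5 + Ce^(-5x)
Applying y(0) = 4: C = 4 - 3/5 = 17/5
Particular solution: y = 3/5 + (17/5)e^(-5x)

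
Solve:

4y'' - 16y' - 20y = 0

Characteristic equation: 4r² - 16r - 20 = 0
Divide by 4: r² - 4r - 5 = 0
Roots: r = 5, -1 (distinct real)
General solution: y = C₁e^(5x) + C₂e^(-x)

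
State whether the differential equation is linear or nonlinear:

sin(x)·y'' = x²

Linear (y and its derivatives appear to the first power only, no products of y terms)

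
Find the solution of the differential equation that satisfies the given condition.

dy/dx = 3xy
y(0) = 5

General solution: y = Ce^(3x²/2)
Applying IC y(0) = 5:
Particular solution: y = 5e^(3x²/2)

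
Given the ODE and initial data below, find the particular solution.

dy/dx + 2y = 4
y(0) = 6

General solution: y = 2 + Ce^(-2x)
Applying y(0) = 6: C = 6 - 2 = 4
Particular solution: y = 2 + 4e^(-2x)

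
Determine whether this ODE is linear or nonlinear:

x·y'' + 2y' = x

Linear (y and its derivatives appear to the first power only, no products of y terms)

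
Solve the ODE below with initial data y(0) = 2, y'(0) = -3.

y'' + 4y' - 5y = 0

General solution: y = C₁e^x + C₂e^(-5x)
Applying ICs: C₁ = 7/6, C₂ = 5/6
Particular solution: y = (7/6)e^x + (5/6)e^(-5x)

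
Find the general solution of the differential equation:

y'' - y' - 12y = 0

Characteristic equation: r² - r - 12 = 0
Roots: r = 4, -3 (distinct real)
General solution: y = C₁e^(4x) + C₂e^(-3x)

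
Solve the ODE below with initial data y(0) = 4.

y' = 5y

General solution: y = Ce^(5x)
Applying IC y(0) = 4:
Particular solution: y = 4e^(5x)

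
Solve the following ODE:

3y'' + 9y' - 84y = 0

Characteristic equation: 3r² + 9r - 84 = 0
Divide by 3: r² + 3r - 28 = 0
Roots: r = 4, -7 (distinct real)
General solution: y = C₁e^(4x) + C₂e^(-7x)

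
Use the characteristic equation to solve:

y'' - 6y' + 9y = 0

Characteristic equation: r² - 6r + 9 = 0
Factored: (r - 3)² = 0
Repeated root: r = 3
General solution: y = (C₁ + C₂x)e^(3x)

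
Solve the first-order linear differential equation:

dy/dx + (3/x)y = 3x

Using integrating factor method:

General solution: y = (3/5)x^2 + Cx^(-3)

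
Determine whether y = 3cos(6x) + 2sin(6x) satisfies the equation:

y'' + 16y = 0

Verification:
y'' = -108cos(6x) - 72sin(6x)
y'' + 16y ≠ 0 (frequency mismatch: got 36 instead of 16)

No, it is not a solution.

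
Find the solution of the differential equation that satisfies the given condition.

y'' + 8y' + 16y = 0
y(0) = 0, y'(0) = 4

General solution: y = (C₁ + C₂x)e^(-4x)
Repeated root r = -4
Applying ICs: C₁ = 0, C₂ = 4
Particular solution: y = 4xe^(-4x)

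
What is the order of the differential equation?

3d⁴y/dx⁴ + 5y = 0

The order is 4 (highest derivative is of order 4).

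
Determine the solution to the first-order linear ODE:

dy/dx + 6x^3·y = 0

Using integrating factor method:

General solution: y = Ce^(-3x^4/2)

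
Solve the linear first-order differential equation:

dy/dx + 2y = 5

Using integrating factor method:

General solution: y = 5/2 + Ce^(-2x)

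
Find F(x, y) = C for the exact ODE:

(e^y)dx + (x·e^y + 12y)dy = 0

Verify exactness: ∂M/∂y = ∂N/∂x ✓
Find F(x,y) such that ∂F/∂x = M, ∂F/∂y = N
Solution: x·e^y + 6y² = C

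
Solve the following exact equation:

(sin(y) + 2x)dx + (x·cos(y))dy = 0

Verify exactness: ∂M/∂y = ∂N/∂x ✓
Find F(x,y) such that ∂F/∂x = M, ∂F/∂y = N
Solution: x·sin(y) + x² = C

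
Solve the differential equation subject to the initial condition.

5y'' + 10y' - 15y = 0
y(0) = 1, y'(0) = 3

General solution: y = C₁e^x + C₂e^(-3x)
Applying ICs: C₁ = 3/2, C₂ = -1/2
Particular solution: y = (3/2)e^x - (1/2)e^(-3x)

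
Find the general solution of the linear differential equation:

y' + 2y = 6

Using integrating factor method:

General solution: y = 3 + Ce^(-2x)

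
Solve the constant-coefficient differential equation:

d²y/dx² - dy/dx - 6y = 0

Characteristic equation: r² - r - 6 = 0
Roots: r = 3, -2 (distinct real)
General solution: y = C₁e^(3x) + C₂e^(-2x)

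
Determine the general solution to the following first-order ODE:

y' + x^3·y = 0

Using integrating factor method:

General solution: y = Ce^(-x^4/4)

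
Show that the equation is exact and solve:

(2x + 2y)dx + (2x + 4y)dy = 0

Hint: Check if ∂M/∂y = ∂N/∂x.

Verify exactness: ∂M/∂y = ∂N/∂x ✓
Find F(x,y) such that ∂F/∂x = M, ∂F/∂y = N
Solution: x² + 2xy + 2y² = C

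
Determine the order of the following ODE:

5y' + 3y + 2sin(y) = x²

The order is 1 (highest derivative is of order 1).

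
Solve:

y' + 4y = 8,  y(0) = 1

General solution: y = 2 + Ce^(-4x)
Applying y(0) = 1: C = 1 - 2 = -1
Particular solution: y = 2 - e^(-4x)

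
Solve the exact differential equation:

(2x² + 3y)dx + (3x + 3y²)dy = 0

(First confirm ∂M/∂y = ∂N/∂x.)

Verify exactness: ∂M/∂y = ∂N/∂x ✓
Find F(x,y) such that ∂F/∂x = M, ∂F/∂y = N
Solution: 2x³/3 + 3xy + y³ = C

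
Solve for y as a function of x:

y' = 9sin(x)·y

Separating variables and integrating:
ln|y| = -9cos(x) + C

General solution: y = Ce^(-9cos(x))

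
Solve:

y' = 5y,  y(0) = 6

General solution: y = Ce^(5x)
Applying IC y(0) = 6:
Particular solution: y = 6e^(5x)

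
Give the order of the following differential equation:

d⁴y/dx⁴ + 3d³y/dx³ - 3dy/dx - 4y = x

The order is 4 (highest derivative is of order 4).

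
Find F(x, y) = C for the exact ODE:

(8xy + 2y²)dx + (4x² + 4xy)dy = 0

Verify exactness: ∂M/∂y = ∂N/∂x ✓
Find F(x,y) such that ∂F/∂x = M, ∂F/∂y = N
Solution: 4x²y + 2xy² = C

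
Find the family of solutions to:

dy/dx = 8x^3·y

Separating variables and integrating:
ln|y| = 2x^4 + C

General solution: y = Ce^(2x^4)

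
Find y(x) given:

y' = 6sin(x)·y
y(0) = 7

General solution: y = Ce^(-6cos(x))
Applying IC y(0) = 7:
Particular solution: y = 7e^(6(1-cos(x)))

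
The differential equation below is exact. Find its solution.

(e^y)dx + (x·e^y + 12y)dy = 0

Verify exactness: ∂M/∂y = ∂N/∂x ✓
Find F(x,y) such that ∂F/∂x = M, ∂F/∂y = N
Solution: x·e^y + 6y² = C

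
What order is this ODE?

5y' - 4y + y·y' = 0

The order is 1 (highest derivative is of order 1).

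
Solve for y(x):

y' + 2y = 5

Using integrating factor method:

General solution: y = 5/2 + Ce^(-2x)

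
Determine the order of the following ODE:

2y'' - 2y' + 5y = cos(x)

The order is 2 (highest derivative is of order 2).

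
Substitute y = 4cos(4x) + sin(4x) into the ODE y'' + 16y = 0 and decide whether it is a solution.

Verification:
y'' = -64cos(4x) - 16sin(4x)
y'' + 16y = 0 ✓

Yes, it is a solution.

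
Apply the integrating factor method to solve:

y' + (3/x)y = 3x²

Using integrating factor method:

General solution: y = (1/2)x^3 + Cx^(-3)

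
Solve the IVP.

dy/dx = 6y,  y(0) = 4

General solution: y = Ce^(6x)
Applying IC y(0) = 4:
Particular solution: y = 4e^(6x)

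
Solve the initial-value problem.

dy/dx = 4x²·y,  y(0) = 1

General solution: y = Ce^(4x³/3)
Applying IC y(0) = 1:
Particular solution: y = e^(4x³/3)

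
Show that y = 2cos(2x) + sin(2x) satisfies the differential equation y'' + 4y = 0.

Verification:
y'' = -8cos(2x) - 4sin(2x)
y'' + 4y = 0 ✓

Yes, it is a solution.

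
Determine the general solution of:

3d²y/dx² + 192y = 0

Characteristic equation: 3r² + 192 = 0
Divide by 3: r² + 64 = 0
Roots: r = ±8i (complex conjugates)
General solution: y = C₁cos(8x) + C₂sin(8x)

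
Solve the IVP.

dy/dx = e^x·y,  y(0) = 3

General solution: y = Ce^(e^x)
Applying IC y(0) = 3:
Particular solution: y = 3e^(e^x - 1)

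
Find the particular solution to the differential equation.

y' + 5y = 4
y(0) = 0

General solution: y = 4/5 + Ce^(-5x)
Applying y(0) = 0: C = 0 - 4/5 = -4/5
Particular solution: y = 4/5 - (4/5)e^(-5x)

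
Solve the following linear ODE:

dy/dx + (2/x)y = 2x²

Using integrating factor method:

General solution: y = (2/5)x^3 + Cx^(-2)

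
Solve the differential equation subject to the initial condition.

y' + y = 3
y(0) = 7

General solution: y = 3 + Ce^(-x)
Applying y(0) = 7: C = 7 - 3 = 4
Particular solution: y = 3 + 4e^(-x)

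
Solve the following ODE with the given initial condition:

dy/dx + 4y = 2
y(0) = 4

General solution: y = 1/2 + Ce^(-4x)
Applying y(0) = 4: C = 4 - 1/2 = 7/2
Particular solution: y = 1/2 + (7/2)e^(-4x)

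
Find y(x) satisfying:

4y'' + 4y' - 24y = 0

Characteristic equation: 4r² + 4r - 24 = 0
Divide by 4: r² + r - 6 = 0
Roots: r = 2, -3 (distinct real)
General solution: y = C₁e^(2x) + C₂e^(-3x)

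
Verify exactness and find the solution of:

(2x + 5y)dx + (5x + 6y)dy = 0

Verify exactness: ∂M/∂y = ∂N/∂x ✓
Find F(x,y) such that ∂F/∂x = M, ∂F/∂y = N
Solution: x² + 5xy + 3y² = C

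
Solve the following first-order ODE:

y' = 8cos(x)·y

Separating variables and integrating:
ln|y| = 8sin(x) + C

General solution: y = Ce^(8sin(x))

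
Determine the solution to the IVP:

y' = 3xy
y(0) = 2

General solution: y = Ce^(3x²/2)
Applying IC y(0) = 2:
Particular solution: y = 2e^(3x²/2)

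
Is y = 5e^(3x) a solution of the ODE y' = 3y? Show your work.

Verification:
y = 5e^(3x)
y' = 15e^(3x)
3y = 15e^(3x)
y' = 3y ✓

Yes, it is a solution.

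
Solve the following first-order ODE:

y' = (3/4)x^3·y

Separating variables and integrating:
ln|y| = 3x^4/16 + C

General solution: y = Ce^(3x^4/16)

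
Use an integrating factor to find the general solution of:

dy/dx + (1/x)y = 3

Using integrating factor method:

General solution: y = (3/2)x + C/x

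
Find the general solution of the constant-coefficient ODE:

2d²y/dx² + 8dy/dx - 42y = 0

Characteristic equation: 2r² + 8r - 42 = 0
Divide by 2: r² + 4r - 21 = 0
Roots: r = 3, -7 (distinct real)
General solution: y = C₁e^(3x) + C₂e^(-7x)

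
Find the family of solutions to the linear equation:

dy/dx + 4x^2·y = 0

Using integrating factor method:

General solution: y = Ce^(-4x^3/3)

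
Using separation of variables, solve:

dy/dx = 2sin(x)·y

Separating variables and integrating:
ln|y| = -2cos(x) + C

General solution: y = Ce^(-2cos(x))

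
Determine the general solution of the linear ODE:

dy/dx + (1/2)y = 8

Using integrating factor method:

General solution: y = 16 + Ce^(-x/2)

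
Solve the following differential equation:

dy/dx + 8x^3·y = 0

Using integrating factor method:

General solution: y = Ce^(-2x^4)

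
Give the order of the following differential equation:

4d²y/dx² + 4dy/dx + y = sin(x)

The order is 2 (highest derivative is of order 2).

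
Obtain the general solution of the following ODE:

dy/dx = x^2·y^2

Separating variables and integrating:
-1/y = x^3/3 + C

General solution: y^-1 = (-1/3)x^3 + C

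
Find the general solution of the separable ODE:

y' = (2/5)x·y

Separating variables and integrating:
ln|y| = x^2/5 + C

General solution: y = Ce^(x^2/5)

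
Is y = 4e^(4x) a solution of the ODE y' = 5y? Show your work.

Verification:
y = 4e^(4x)
y' = 16e^(4x)
But 5y = 20e^(4x)
y' ≠ 5y — the derivative does not match

No, it is not a solution.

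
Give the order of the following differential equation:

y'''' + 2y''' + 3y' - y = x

The order is 4 (highest derivative is of order 4).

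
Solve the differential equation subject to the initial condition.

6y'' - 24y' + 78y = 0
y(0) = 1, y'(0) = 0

General solution: y = e^(2x)(C₁cos(3x) + C₂sin(3x))
Complex roots r = 2 ± 3i
Applying ICs: C₁ = 1, C₂ = -2/3
Particular solution: y = e^(2x)(cos(3x) - (2/3)sin(3x))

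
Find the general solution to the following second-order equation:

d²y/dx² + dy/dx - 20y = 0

Characteristic equation: r² + r - 20 = 0
Roots: r = 4, -5 (distinct real)
General solution: y = C₁e^(4x) + C₂e^(-5x)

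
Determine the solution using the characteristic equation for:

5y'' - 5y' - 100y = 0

Characteristic equation: 5r² - 5r - 100 = 0
Divide by 5: r² - r - 20 = 0
Roots: r = 5, -4 (distinct real)
General solution: y = C₁e^(5x) + C₂e^(-4x)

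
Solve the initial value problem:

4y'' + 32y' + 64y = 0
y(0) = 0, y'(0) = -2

General solution: y = (C₁ + C₂x)e^(-4x)
Repeated root r = -4
Applying ICs: C₁ = 0, C₂ = -2
Particular solution: y = -2xe^(-4x)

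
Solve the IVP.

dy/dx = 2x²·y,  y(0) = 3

General solution: y = Ce^(2x³/3)
Applying IC y(0) = 3:
Particular solution: y = 3e^(2x³/3)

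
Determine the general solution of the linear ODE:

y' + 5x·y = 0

Using integrating factor method:

General solution: y = Ce^(-5x^2/2)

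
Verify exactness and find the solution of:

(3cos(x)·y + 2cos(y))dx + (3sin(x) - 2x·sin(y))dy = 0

Verify exactness: ∂M/∂y = ∂N/∂x ✓
Find F(x,y) such that ∂F/∂x = M, ∂F/∂y = N
Solution: 3sin(x)·y + 2x·cos(y) = C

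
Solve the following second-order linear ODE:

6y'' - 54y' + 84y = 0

Characteristic equation: 6r² - 54r + 84 = 0
Divide by 6: r² - 9r + 14 = 0
Roots: r = 2, 7 (distinct real)
General solution: y = C₁e^(2x) + C₂e^(7x)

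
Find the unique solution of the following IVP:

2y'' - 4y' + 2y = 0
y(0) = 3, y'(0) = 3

General solution: y = (C₁ + C₂x)e^x
Repeated root r = 1
Applying ICs: C₁ = 3, C₂ = 0
Particular solution: y = 3e^x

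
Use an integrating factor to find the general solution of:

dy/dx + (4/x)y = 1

Using integrating factor method:

General solution: y = (1/5)x + Cx^(-4)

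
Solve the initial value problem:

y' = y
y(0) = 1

General solution: y = Ce^x
Applying IC y(0) = 1:
Particular solution: y = e^x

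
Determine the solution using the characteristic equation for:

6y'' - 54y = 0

Characteristic equation: 6r² - 54 = 0
Divide by 6: r² - 9 = 0
Roots: r = 3, -3 (distinct real)
General solution: y = C₁e^(3x) + C₂e^(-3x)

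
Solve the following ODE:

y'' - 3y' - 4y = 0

Characteristic equation: r² - 3r - 4 = 0
Roots: r = 4, -1 (distinct real)
General solution: y = C₁e^(4x) + C₂e^(-x)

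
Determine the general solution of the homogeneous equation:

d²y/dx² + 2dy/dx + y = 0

Characteristic equation: r² + 2r + 1 = 0
Factored: (r + 1)² = 0
Repeated root: r = -1
General solution: y = (C₁ + C₂x)e^(-x)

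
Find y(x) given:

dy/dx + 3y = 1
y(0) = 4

General solution: y = 1/3 + Ce^(-3x)
Applying y(0) = 4: C = 4 - 1/3 = 11/3
Particular solution: y = 1/3 + (11/3)e^(-3x)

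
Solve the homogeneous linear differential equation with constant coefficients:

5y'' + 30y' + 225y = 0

Characteristic equation: 5r² + 30r + 225 = 0
Divide by 5: r² + 6r + 45 = 0
Roots: r = -3 ± 6i (complex conjugates)
General solution: y = e^(-3x)(C₁cos(6x) + C₂sin(6x))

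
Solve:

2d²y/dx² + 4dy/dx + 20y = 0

Characteristic equation: 2r² + 4r + 20 = 0
Divide by 2: r² + 2r + 10 = 0
Roots: r = -1 ± 3i (complex conjugates)
General solution: y = e^(-x)(C₁cos(3x) + C₂sin(3x))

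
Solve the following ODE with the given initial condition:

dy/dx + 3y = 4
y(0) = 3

General solution: y = 4/3 + Ce^(-3x)
Applying y(0) = 3: C = 3 - 4/3 = 5/3
Particular solution: y = 4/3 + (5/3)e^(-3x)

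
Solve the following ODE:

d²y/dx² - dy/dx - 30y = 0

Characteristic equation: r² - r - 30 = 0
Roots: r = 6, -5 (distinct real)
General solution: y = C₁e^(6x) + C₂e^(-5x)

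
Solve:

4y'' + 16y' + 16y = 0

Characteristic equation: 4r² + 16r + 16 = 0
Divide by 4: r² + 4r + 4 = 0
Factored: (r + 2)² = 0
Repeated root: r = -2
General solution: y = (C₁ + C₂x)e^(-2x)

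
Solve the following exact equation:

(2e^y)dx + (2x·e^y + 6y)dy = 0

Verify exactness: ∂M/∂y = ∂N/∂x ✓
Find F(x,y) such that ∂F/∂x = M, ∂F/∂y = N
Solution: 2x·e^y + 3y² = C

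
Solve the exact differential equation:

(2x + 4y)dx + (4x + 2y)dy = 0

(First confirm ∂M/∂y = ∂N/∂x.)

Verify exactness: ∂M/∂y = ∂N/∂x ✓
Find F(x,y) such that ∂F/∂x = M, ∂F/∂y = N
Solution: x² + 4xy + y² = C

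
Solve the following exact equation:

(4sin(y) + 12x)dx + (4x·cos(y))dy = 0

Verify exactness: ∂M/∂y = ∂N/∂x ✓
Find F(x,y) such that ∂F/∂x = M, ∂F/∂y = N
Solution: 4x·sin(y) + 6x² = C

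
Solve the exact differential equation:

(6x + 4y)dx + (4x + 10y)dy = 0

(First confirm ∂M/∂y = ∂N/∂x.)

Verify exactness: ∂M/∂y = ∂N/∂x ✓
Find F(x,y) such that ∂F/∂x = M, ∂F/∂y = N
Solution: 3x² + 4xy + 5y² = C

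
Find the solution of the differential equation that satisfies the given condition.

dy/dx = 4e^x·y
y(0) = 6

General solution: y = Ce^(4e^x)
Applying IC y(0) = 6:
Particular solution: y = 6e^(4(e^x - 1))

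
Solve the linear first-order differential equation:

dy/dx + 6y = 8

Using integrating factor method:

General solution: y = 4/3 + Ce^(-6x)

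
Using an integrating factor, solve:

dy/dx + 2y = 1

Using integrating factor method:

General solution: y = 1/2 + Ce^(-2x)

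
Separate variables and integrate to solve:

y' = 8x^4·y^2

Separating variables and integrating:
-1/y = 8x^5/5 + C

General solution: y^-1 = (-8/5)x^5 + C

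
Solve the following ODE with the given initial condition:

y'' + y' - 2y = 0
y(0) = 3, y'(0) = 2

General solution: y = C₁e^x + C₂e^(-2x)
Applying ICs: C₁ = 8/3, C₂ = 1/3
Particular solution: y = (8/3)e^x + (1/3)e^(-2x)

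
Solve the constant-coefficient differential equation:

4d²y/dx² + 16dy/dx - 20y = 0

Characteristic equation: 4r² + 16r - 20 = 0
Divide by 4: r² + 4r - 5 = 0
Roots: r = 1, -5 (distinct real)
General solution: y = C₁e^x + C₂e^(-5x)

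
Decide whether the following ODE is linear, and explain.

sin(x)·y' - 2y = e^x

Linear (y and its derivatives appear to the first power only, no products of y terms)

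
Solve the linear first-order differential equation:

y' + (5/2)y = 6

Using integrating factor method:

General solution: y = 12/5 + Ce^(-5x/2)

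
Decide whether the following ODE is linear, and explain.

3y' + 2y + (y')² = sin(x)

Nonlinear ((y')² term)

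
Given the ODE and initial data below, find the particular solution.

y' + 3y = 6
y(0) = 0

General solution: y = 2 + Ce^(-3x)
Applying y(0) = 0: C = 0 - 2 = -2
Particular solution: y = 2 - 2e^(-3x)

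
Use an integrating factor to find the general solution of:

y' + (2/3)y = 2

Using integrating factor method:

General solution: y = 3 + Ce^(-2x/3)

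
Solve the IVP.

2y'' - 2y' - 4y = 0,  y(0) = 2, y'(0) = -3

General solution: y = C₁e^(2x) + C₂e^(-x)
Applying ICs: C₁ = -1/3, C₂ = 7/3
Particular solution: y = -(1/3)e^(2x) + (7/3)e^(-x)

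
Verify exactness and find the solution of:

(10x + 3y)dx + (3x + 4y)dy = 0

Verify exactness: ∂M/∂y = ∂N/∂x ✓
Find F(x,y) such that ∂F/∂x = M, ∂F/∂y = N
Solution: 5x² + 3xy + 2y² = C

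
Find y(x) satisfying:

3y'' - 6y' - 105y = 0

Characteristic equation: 3r² - 6r - 105 = 0
Divide by 3: r² - 2r - 35 = 0
Roots: r = 7, -5 (distinct real)
General solution: y = C₁e^(7x) + C₂e^(-5x)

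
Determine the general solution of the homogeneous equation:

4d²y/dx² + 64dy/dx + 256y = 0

Characteristic equation: 4r² + 64r + 256 = 0
Divide by 4: r² + 16r + 64 = 0
Factored: (r + 8)² = 0
Repeated root: r = -8
General solution: y = (C₁ + C₂x)e^(-8x)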